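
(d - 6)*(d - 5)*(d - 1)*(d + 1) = d^4 - 11*d^3 + 29*d^2 + 11*d - 30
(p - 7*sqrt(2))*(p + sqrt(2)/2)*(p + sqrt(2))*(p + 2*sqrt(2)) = p^4 - 7*sqrt(2)*p^3/2 - 42*p^2 - 47*sqrt(2)*p - 28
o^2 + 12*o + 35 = (o + 5)*(o + 7)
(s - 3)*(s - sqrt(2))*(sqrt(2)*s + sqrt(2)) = sqrt(2)*s^3 - 2*sqrt(2)*s^2 - 2*s^2 - 3*sqrt(2)*s + 4*s + 6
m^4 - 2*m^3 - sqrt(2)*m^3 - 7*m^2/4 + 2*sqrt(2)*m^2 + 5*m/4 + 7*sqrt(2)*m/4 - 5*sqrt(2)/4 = (m - 5/2)*(m - 1/2)*(m + 1)*(m - sqrt(2))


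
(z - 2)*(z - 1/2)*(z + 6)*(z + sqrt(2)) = z^4 + sqrt(2)*z^3 + 7*z^3/2 - 14*z^2 + 7*sqrt(2)*z^2/2 - 14*sqrt(2)*z + 6*z + 6*sqrt(2)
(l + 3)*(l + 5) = l^2 + 8*l + 15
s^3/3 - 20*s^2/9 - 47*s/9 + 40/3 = (s/3 + 1)*(s - 8)*(s - 5/3)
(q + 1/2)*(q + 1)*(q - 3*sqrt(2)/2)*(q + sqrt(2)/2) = q^4 - sqrt(2)*q^3 + 3*q^3/2 - 3*sqrt(2)*q^2/2 - q^2 - 9*q/4 - sqrt(2)*q/2 - 3/4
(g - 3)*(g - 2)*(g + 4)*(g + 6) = g^4 + 5*g^3 - 20*g^2 - 60*g + 144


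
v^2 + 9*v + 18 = (v + 3)*(v + 6)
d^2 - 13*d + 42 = (d - 7)*(d - 6)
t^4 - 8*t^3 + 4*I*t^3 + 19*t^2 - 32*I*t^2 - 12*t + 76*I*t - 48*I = (t - 4)*(t - 3)*(t - 1)*(t + 4*I)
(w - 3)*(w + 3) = w^2 - 9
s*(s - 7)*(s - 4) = s^3 - 11*s^2 + 28*s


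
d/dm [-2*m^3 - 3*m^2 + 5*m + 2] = -6*m^2 - 6*m + 5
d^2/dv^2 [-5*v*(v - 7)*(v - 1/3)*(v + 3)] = -60*v^2 + 130*v + 590/3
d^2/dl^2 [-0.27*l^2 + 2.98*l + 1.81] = -0.540000000000000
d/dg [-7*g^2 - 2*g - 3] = -14*g - 2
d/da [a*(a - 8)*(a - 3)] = 3*a^2 - 22*a + 24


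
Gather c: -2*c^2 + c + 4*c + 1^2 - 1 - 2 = -2*c^2 + 5*c - 2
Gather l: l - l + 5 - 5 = 0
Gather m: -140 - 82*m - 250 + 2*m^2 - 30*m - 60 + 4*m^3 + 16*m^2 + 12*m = 4*m^3 + 18*m^2 - 100*m - 450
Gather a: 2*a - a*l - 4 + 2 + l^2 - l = a*(2 - l) + l^2 - l - 2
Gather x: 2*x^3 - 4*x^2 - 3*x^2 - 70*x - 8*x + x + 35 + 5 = 2*x^3 - 7*x^2 - 77*x + 40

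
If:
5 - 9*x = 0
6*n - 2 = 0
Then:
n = 1/3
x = 5/9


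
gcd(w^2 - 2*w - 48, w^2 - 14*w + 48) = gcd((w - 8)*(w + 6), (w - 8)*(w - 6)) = w - 8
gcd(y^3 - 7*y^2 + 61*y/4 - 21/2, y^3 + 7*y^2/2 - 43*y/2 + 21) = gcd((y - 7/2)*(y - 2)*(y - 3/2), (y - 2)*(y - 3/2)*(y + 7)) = y^2 - 7*y/2 + 3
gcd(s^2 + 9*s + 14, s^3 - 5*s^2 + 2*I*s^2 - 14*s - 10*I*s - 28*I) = s + 2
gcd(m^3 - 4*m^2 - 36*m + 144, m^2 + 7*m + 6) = m + 6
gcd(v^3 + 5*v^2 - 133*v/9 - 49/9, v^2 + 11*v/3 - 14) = v - 7/3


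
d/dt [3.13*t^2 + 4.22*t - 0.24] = 6.26*t + 4.22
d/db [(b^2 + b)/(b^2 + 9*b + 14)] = 2*(4*b^2 + 14*b + 7)/(b^4 + 18*b^3 + 109*b^2 + 252*b + 196)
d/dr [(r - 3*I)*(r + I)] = 2*r - 2*I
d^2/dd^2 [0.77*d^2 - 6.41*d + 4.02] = 1.54000000000000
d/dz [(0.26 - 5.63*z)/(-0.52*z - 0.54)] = (1.651208*z + 1.714716)/(0.52*z + 0.54)^3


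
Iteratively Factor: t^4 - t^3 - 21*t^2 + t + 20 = (t - 1)*(t^3 - 21*t - 20) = (t - 5)*(t - 1)*(t^2 + 5*t + 4) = (t - 5)*(t - 1)*(t + 4)*(t + 1)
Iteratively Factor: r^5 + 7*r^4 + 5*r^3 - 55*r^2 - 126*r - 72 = (r + 2)*(r^4 + 5*r^3 - 5*r^2 - 45*r - 36) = (r + 2)*(r + 3)*(r^3 + 2*r^2 - 11*r - 12) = (r + 2)*(r + 3)*(r + 4)*(r^2 - 2*r - 3) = (r + 1)*(r + 2)*(r + 3)*(r + 4)*(r - 3)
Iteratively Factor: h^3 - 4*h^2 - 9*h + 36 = (h - 4)*(h^2 - 9) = (h - 4)*(h + 3)*(h - 3)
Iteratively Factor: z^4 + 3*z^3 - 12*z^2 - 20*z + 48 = (z - 2)*(z^3 + 5*z^2 - 2*z - 24) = (z - 2)*(z + 4)*(z^2 + z - 6) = (z - 2)^2*(z + 4)*(z + 3)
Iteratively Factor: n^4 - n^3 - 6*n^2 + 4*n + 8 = (n + 2)*(n^3 - 3*n^2 + 4) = (n + 1)*(n + 2)*(n^2 - 4*n + 4) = (n - 2)*(n + 1)*(n + 2)*(n - 2)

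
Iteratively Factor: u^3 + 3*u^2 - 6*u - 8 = (u - 2)*(u^2 + 5*u + 4) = (u - 2)*(u + 1)*(u + 4)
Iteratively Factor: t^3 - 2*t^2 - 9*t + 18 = (t - 3)*(t^2 + t - 6) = (t - 3)*(t - 2)*(t + 3)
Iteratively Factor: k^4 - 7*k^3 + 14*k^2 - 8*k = (k - 4)*(k^3 - 3*k^2 + 2*k) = (k - 4)*(k - 1)*(k^2 - 2*k) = k*(k - 4)*(k - 1)*(k - 2)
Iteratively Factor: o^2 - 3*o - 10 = (o + 2)*(o - 5)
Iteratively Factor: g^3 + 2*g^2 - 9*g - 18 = (g - 3)*(g^2 + 5*g + 6) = (g - 3)*(g + 2)*(g + 3)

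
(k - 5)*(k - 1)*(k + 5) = k^3 - k^2 - 25*k + 25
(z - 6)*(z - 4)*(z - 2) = z^3 - 12*z^2 + 44*z - 48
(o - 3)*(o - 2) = o^2 - 5*o + 6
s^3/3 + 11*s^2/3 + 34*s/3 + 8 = (s/3 + 1/3)*(s + 4)*(s + 6)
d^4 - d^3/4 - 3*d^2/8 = d^2*(d - 3/4)*(d + 1/2)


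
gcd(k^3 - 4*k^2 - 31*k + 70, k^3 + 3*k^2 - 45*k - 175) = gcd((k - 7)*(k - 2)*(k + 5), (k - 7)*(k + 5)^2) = k^2 - 2*k - 35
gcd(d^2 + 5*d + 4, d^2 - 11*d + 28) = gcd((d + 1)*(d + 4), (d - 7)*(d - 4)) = 1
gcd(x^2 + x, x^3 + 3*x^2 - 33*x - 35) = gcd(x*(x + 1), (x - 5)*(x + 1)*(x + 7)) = x + 1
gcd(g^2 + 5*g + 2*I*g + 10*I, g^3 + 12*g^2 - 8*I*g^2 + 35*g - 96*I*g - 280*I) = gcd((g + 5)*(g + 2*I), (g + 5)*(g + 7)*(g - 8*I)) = g + 5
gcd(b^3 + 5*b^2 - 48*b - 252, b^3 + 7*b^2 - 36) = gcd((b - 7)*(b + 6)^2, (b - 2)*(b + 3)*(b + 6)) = b + 6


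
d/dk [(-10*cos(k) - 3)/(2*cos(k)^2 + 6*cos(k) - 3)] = 2*(10*sin(k)^2 - 6*cos(k) - 34)*sin(k)/(6*cos(k) + cos(2*k) - 2)^2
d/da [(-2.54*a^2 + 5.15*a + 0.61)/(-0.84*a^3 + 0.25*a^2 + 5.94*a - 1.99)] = (-2.1336*a^4 + 8.652*a^3 - 14.8379*a^2 + 9.8042*a - 13.8719)/(0.7056*a^6 - 0.42*a^5 - 9.9167*a^4 + 6.3132*a^3 + 34.2886*a^2 - 23.6412*a + 3.9601)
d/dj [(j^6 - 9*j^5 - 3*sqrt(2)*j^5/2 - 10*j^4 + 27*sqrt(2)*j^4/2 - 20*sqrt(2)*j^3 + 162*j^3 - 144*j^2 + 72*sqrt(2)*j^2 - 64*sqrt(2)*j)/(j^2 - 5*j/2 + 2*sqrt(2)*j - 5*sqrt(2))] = (16*j^7 - 158*j^6 + 22*sqrt(2)*j^6 - 240*sqrt(2)*j^5 + 184*j^5 + 175*sqrt(2)*j^4 + 1896*j^4 - 6040*j^3 + 3792*sqrt(2)*j^3 - 11336*sqrt(2)*j^2 + 4992*j^2 - 5760*j + 5760*sqrt(2)*j + 2560)/(4*j^4 - 20*j^3 + 16*sqrt(2)*j^3 - 80*sqrt(2)*j^2 + 57*j^2 - 160*j + 100*sqrt(2)*j + 200)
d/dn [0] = 0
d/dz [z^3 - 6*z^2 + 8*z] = 3*z^2 - 12*z + 8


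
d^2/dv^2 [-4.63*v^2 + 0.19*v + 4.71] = -9.26000000000000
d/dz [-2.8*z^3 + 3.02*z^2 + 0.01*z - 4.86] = -8.4*z^2 + 6.04*z + 0.01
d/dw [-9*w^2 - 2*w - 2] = -18*w - 2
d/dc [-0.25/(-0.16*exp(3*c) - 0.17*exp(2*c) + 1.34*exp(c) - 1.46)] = (-0.12*exp(2*c) - 0.085*exp(c) + 0.335)*exp(c)/(0.16*exp(3*c) + 0.17*exp(2*c) - 1.34*exp(c) + 1.46)^2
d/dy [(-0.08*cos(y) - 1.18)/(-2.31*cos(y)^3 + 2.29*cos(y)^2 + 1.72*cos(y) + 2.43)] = (0.3696*cos(y)^3 + 7.9942*cos(y)^2 - 5.4044*cos(y) - 1.8352)*sin(y)/(5.3361*cos(y)^6 - 10.5798*cos(y)^5 - 2.7023*cos(y)^4 - 3.349*cos(y)^3 + 14.0878*cos(y)^2 + 8.3592*cos(y) + 5.9049)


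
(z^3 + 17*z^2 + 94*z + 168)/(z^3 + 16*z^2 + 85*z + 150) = (z^2 + 11*z + 28)/(z^2 + 10*z + 25)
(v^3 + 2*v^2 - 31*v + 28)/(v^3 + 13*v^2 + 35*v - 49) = (v - 4)/(v + 7)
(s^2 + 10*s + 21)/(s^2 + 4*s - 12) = (s^2 + 10*s + 21)/(s^2 + 4*s - 12)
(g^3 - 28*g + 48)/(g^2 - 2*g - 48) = (g^2 - 6*g + 8)/(g - 8)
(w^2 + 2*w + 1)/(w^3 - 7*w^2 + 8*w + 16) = (w + 1)/(w^2 - 8*w + 16)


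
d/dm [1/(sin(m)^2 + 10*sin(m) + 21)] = -2*(sin(m) + 5)*cos(m)/(sin(m)^2 + 10*sin(m) + 21)^2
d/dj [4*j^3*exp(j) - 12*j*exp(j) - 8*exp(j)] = 4*(j^3 + 3*j^2 - 3*j - 5)*exp(j)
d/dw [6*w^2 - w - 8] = 12*w - 1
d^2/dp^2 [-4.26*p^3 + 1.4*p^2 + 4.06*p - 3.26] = 2.8 - 25.56*p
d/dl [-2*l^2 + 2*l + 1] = 2 - 4*l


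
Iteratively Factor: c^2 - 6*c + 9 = (c - 3)*(c - 3)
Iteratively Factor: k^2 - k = (k - 1)*(k)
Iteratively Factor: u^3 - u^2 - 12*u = (u - 4)*(u^2 + 3*u) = (u - 4)*(u + 3)*(u)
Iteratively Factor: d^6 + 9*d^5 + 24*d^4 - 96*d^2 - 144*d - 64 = (d - 2)*(d^5 + 11*d^4 + 46*d^3 + 92*d^2 + 88*d + 32) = (d - 2)*(d + 2)*(d^4 + 9*d^3 + 28*d^2 + 36*d + 16) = (d - 2)*(d + 2)^2*(d^3 + 7*d^2 + 14*d + 8) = (d - 2)*(d + 2)^3*(d^2 + 5*d + 4) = (d - 2)*(d + 1)*(d + 2)^3*(d + 4)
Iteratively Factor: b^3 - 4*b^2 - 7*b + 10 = (b - 1)*(b^2 - 3*b - 10) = (b - 1)*(b + 2)*(b - 5)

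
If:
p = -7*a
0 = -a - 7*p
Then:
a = 0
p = 0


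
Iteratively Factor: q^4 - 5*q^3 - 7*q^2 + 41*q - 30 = (q + 3)*(q^3 - 8*q^2 + 17*q - 10) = (q - 1)*(q + 3)*(q^2 - 7*q + 10) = (q - 2)*(q - 1)*(q + 3)*(q - 5)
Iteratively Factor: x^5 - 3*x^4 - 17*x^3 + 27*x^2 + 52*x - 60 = (x + 2)*(x^4 - 5*x^3 - 7*x^2 + 41*x - 30) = (x - 1)*(x + 2)*(x^3 - 4*x^2 - 11*x + 30) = (x - 5)*(x - 1)*(x + 2)*(x^2 + x - 6) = (x - 5)*(x - 2)*(x - 1)*(x + 2)*(x + 3)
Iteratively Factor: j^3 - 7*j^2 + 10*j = (j - 2)*(j^2 - 5*j) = (j - 5)*(j - 2)*(j)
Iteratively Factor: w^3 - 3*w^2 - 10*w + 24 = (w - 4)*(w^2 + w - 6) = (w - 4)*(w - 2)*(w + 3)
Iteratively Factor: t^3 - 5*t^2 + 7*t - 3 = (t - 1)*(t^2 - 4*t + 3) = (t - 3)*(t - 1)*(t - 1)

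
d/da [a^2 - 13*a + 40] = 2*a - 13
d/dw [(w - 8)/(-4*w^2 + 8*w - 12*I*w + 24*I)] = (w^2 - 16*w + 16 - 18*I)/(4*w^4 + w^3*(-16 + 24*I) + w^2*(-20 - 96*I) + w*(144 + 96*I) - 144)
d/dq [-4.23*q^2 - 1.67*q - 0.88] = -8.46*q - 1.67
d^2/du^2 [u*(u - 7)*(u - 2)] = 6*u - 18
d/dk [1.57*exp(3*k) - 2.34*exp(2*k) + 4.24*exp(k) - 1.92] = (4.71*exp(2*k) - 4.68*exp(k) + 4.24)*exp(k)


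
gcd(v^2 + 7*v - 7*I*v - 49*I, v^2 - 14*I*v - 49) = v - 7*I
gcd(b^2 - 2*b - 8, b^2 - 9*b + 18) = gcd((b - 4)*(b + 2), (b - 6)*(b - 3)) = 1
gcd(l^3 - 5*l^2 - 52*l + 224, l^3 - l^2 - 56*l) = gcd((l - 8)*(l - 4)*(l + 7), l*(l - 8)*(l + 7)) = l^2 - l - 56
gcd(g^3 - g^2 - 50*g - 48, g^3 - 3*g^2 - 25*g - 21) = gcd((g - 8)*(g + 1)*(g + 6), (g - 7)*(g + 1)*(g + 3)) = g + 1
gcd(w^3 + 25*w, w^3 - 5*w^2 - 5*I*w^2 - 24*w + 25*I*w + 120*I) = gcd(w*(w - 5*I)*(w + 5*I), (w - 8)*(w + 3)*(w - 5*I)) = w - 5*I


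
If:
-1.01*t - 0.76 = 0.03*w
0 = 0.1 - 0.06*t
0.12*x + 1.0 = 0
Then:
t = 1.67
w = -81.44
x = -8.33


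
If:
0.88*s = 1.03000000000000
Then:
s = 1.17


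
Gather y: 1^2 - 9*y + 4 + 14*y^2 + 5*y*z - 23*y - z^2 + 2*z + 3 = 14*y^2 + y*(5*z - 32) - z^2 + 2*z + 8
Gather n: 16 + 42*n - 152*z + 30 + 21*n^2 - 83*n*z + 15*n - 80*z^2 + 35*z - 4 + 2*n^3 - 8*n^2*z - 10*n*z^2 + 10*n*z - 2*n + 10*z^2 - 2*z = 2*n^3 + n^2*(21 - 8*z) + n*(-10*z^2 - 73*z + 55) - 70*z^2 - 119*z + 42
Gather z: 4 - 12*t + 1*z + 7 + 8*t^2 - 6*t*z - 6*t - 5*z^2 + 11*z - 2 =8*t^2 - 18*t - 5*z^2 + z*(12 - 6*t) + 9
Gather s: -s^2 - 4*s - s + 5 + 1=-s^2 - 5*s + 6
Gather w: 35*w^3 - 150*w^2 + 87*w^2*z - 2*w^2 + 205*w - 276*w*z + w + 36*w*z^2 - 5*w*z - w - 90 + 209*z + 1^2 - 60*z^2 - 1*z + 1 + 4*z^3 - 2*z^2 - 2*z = 35*w^3 + w^2*(87*z - 152) + w*(36*z^2 - 281*z + 205) + 4*z^3 - 62*z^2 + 206*z - 88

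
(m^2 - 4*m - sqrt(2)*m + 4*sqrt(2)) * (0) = 0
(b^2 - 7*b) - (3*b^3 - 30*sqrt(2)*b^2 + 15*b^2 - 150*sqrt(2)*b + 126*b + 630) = -3*b^3 - 14*b^2 + 30*sqrt(2)*b^2 - 133*b + 150*sqrt(2)*b - 630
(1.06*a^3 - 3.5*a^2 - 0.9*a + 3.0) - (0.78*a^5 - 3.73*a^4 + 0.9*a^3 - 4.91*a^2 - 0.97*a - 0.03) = -0.78*a^5 + 3.73*a^4 + 0.16*a^3 + 1.41*a^2 + 0.07*a + 3.03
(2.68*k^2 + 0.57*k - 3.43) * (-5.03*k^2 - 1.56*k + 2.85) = -13.4804*k^4 - 7.0479*k^3 + 24.0017*k^2 + 6.9753*k - 9.7755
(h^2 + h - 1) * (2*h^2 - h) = 2*h^4 + h^3 - 3*h^2 + h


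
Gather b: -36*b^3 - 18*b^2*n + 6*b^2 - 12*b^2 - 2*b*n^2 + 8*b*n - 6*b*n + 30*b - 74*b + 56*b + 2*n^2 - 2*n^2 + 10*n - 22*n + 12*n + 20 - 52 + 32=-36*b^3 + b^2*(-18*n - 6) + b*(-2*n^2 + 2*n + 12)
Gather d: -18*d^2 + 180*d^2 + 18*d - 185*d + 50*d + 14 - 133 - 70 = 162*d^2 - 117*d - 189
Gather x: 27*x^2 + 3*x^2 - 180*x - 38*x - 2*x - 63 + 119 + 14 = 30*x^2 - 220*x + 70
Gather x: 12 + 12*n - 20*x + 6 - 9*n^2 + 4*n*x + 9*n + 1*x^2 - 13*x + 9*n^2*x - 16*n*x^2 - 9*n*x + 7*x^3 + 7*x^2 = -9*n^2 + 21*n + 7*x^3 + x^2*(8 - 16*n) + x*(9*n^2 - 5*n - 33) + 18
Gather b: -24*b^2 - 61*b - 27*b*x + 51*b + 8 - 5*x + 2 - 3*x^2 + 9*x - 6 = -24*b^2 + b*(-27*x - 10) - 3*x^2 + 4*x + 4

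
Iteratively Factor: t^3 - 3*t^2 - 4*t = (t - 4)*(t^2 + t) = (t - 4)*(t + 1)*(t)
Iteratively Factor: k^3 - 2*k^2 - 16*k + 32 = (k - 4)*(k^2 + 2*k - 8) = (k - 4)*(k + 4)*(k - 2)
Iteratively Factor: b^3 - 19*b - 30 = (b - 5)*(b^2 + 5*b + 6) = (b - 5)*(b + 2)*(b + 3)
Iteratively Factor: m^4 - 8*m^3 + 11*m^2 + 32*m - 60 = (m - 5)*(m^3 - 3*m^2 - 4*m + 12) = (m - 5)*(m - 2)*(m^2 - m - 6) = (m - 5)*(m - 3)*(m - 2)*(m + 2)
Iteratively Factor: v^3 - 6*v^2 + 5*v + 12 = (v - 4)*(v^2 - 2*v - 3) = (v - 4)*(v - 3)*(v + 1)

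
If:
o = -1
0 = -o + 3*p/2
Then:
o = -1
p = -2/3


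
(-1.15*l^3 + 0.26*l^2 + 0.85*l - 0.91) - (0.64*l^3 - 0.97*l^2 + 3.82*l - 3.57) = -1.79*l^3 + 1.23*l^2 - 2.97*l + 2.66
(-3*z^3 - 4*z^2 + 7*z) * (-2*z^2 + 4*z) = 6*z^5 - 4*z^4 - 30*z^3 + 28*z^2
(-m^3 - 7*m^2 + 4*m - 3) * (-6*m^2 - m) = 6*m^5 + 43*m^4 - 17*m^3 + 14*m^2 + 3*m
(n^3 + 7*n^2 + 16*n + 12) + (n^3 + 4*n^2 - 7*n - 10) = 2*n^3 + 11*n^2 + 9*n + 2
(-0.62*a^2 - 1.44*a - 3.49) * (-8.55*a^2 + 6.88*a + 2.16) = 5.301*a^4 + 8.0464*a^3 + 18.5931*a^2 - 27.1216*a - 7.5384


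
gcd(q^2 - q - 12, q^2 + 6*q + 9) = q + 3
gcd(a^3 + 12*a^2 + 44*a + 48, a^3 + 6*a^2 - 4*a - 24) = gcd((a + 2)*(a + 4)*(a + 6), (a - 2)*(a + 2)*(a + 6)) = a^2 + 8*a + 12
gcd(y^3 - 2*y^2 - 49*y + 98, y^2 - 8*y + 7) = y - 7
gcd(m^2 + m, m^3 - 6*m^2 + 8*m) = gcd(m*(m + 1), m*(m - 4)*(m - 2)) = m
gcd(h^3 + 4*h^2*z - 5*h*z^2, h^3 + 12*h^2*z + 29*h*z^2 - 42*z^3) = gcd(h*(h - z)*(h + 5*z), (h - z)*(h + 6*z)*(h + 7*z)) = -h + z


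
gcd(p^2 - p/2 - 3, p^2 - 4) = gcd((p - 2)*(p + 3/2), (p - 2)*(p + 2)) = p - 2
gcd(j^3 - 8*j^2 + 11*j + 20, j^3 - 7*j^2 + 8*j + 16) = j^2 - 3*j - 4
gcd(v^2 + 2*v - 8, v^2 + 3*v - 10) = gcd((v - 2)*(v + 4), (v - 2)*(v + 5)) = v - 2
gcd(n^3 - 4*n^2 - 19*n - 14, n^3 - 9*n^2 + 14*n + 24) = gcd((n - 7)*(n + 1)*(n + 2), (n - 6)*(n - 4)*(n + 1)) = n + 1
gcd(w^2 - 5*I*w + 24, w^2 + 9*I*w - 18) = w + 3*I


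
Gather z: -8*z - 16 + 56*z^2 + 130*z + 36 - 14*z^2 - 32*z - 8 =42*z^2 + 90*z + 12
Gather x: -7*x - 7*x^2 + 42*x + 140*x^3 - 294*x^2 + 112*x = 140*x^3 - 301*x^2 + 147*x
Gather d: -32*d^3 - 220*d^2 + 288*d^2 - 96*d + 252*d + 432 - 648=-32*d^3 + 68*d^2 + 156*d - 216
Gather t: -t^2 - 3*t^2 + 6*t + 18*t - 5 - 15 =-4*t^2 + 24*t - 20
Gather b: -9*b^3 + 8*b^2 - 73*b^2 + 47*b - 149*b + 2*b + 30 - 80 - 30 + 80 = -9*b^3 - 65*b^2 - 100*b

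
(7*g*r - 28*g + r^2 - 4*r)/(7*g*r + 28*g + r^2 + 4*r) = (r - 4)/(r + 4)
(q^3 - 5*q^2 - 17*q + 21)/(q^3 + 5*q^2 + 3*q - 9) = (q - 7)/(q + 3)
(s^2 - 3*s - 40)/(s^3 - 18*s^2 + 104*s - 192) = (s + 5)/(s^2 - 10*s + 24)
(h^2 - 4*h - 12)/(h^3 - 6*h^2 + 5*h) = (h^2 - 4*h - 12)/(h*(h^2 - 6*h + 5))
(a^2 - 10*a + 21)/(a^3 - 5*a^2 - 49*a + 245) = (a - 3)/(a^2 + 2*a - 35)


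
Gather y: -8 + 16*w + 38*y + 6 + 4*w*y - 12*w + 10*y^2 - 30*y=4*w + 10*y^2 + y*(4*w + 8) - 2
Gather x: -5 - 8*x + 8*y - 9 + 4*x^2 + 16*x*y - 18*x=4*x^2 + x*(16*y - 26) + 8*y - 14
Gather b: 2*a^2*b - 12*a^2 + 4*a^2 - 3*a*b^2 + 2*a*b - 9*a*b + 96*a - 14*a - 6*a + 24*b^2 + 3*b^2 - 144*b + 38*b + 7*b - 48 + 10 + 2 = -8*a^2 + 76*a + b^2*(27 - 3*a) + b*(2*a^2 - 7*a - 99) - 36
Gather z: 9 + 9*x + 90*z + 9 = 9*x + 90*z + 18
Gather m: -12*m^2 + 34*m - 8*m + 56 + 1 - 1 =-12*m^2 + 26*m + 56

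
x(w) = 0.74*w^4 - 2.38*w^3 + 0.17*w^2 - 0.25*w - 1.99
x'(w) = 2.96*w^3 - 7.14*w^2 + 0.34*w - 0.25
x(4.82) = 133.65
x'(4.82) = 166.97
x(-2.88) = 107.90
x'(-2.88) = -131.16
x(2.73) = -8.73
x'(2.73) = 7.69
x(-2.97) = 120.18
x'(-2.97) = -141.79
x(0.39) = -2.19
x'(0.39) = -1.03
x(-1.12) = 3.01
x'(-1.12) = -13.75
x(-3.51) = 216.22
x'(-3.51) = -217.41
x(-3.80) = 286.31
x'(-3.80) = -267.06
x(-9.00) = 6604.19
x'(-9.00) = -2739.49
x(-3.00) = 124.49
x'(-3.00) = -145.45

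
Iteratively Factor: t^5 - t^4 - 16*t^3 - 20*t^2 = (t)*(t^4 - t^3 - 16*t^2 - 20*t) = t*(t - 5)*(t^3 + 4*t^2 + 4*t) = t*(t - 5)*(t + 2)*(t^2 + 2*t) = t^2*(t - 5)*(t + 2)*(t + 2)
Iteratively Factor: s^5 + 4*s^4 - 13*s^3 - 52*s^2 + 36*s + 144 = (s + 4)*(s^4 - 13*s^2 + 36) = (s + 3)*(s + 4)*(s^3 - 3*s^2 - 4*s + 12) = (s - 3)*(s + 3)*(s + 4)*(s^2 - 4) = (s - 3)*(s - 2)*(s + 3)*(s + 4)*(s + 2)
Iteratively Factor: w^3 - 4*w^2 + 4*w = (w - 2)*(w^2 - 2*w) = (w - 2)^2*(w)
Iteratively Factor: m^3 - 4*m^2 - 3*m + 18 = (m - 3)*(m^2 - m - 6) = (m - 3)^2*(m + 2)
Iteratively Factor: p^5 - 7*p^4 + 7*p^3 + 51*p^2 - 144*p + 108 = (p - 3)*(p^4 - 4*p^3 - 5*p^2 + 36*p - 36) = (p - 3)^2*(p^3 - p^2 - 8*p + 12) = (p - 3)^2*(p + 3)*(p^2 - 4*p + 4) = (p - 3)^2*(p - 2)*(p + 3)*(p - 2)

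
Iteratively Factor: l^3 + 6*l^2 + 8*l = (l + 4)*(l^2 + 2*l) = l*(l + 4)*(l + 2)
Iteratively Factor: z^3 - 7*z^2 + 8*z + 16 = (z - 4)*(z^2 - 3*z - 4) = (z - 4)^2*(z + 1)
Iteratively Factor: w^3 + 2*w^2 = (w + 2)*(w^2) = w*(w + 2)*(w)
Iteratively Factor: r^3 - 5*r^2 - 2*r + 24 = (r - 4)*(r^2 - r - 6) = (r - 4)*(r - 3)*(r + 2)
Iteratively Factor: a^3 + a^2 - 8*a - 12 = (a - 3)*(a^2 + 4*a + 4) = (a - 3)*(a + 2)*(a + 2)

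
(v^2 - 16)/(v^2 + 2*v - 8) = (v - 4)/(v - 2)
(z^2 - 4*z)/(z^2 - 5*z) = (z - 4)/(z - 5)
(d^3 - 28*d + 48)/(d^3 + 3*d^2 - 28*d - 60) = (d^2 - 6*d + 8)/(d^2 - 3*d - 10)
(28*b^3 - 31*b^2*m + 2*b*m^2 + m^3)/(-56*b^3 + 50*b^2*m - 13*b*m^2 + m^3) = (-7*b^2 + 6*b*m + m^2)/(14*b^2 - 9*b*m + m^2)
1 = 1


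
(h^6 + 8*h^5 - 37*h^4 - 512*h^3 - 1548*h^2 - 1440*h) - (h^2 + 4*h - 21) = h^6 + 8*h^5 - 37*h^4 - 512*h^3 - 1549*h^2 - 1444*h + 21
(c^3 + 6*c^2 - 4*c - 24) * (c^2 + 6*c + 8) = c^5 + 12*c^4 + 40*c^3 - 176*c - 192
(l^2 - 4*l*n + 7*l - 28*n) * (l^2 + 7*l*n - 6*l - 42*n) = l^4 + 3*l^3*n + l^3 - 28*l^2*n^2 + 3*l^2*n - 42*l^2 - 28*l*n^2 - 126*l*n + 1176*n^2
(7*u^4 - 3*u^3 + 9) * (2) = 14*u^4 - 6*u^3 + 18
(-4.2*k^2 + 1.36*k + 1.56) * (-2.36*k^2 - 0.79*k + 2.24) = 9.912*k^4 + 0.1084*k^3 - 14.164*k^2 + 1.814*k + 3.4944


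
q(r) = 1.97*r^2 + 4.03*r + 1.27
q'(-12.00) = -43.25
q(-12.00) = 236.59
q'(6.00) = 27.67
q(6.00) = 96.37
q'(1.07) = 8.25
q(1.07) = 7.84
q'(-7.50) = -25.52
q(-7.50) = 81.86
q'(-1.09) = -0.26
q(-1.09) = -0.78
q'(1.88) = 11.44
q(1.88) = 15.81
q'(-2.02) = -3.93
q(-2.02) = 1.17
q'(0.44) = 5.76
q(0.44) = 3.42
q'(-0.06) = 3.79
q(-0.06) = 1.04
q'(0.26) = 5.05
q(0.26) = 2.45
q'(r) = 3.94*r + 4.03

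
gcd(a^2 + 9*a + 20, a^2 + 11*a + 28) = a + 4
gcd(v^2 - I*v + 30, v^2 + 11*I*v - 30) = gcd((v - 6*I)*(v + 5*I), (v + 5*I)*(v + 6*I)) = v + 5*I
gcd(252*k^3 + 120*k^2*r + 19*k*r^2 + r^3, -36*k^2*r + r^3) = 6*k + r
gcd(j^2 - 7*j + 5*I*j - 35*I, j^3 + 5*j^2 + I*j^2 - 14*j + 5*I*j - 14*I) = 1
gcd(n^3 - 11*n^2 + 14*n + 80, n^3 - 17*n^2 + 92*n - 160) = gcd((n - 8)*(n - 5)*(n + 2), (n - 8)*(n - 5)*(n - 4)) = n^2 - 13*n + 40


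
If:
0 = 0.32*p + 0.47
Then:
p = -1.47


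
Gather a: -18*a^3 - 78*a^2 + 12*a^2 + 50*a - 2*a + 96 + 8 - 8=-18*a^3 - 66*a^2 + 48*a + 96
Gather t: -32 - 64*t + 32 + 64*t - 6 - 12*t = -12*t - 6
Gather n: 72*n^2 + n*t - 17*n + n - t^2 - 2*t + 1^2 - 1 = 72*n^2 + n*(t - 16) - t^2 - 2*t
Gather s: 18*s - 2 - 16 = 18*s - 18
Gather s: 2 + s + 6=s + 8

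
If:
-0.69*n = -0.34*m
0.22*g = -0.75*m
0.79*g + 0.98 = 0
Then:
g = -1.24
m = 0.36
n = 0.18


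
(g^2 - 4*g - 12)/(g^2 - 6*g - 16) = (g - 6)/(g - 8)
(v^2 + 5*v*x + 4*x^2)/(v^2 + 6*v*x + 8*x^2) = (v + x)/(v + 2*x)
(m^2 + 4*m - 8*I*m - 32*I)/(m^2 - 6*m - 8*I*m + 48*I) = (m + 4)/(m - 6)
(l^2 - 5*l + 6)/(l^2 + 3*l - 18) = (l - 2)/(l + 6)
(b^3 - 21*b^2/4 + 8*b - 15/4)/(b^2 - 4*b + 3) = b - 5/4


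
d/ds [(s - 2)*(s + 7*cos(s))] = s + (2 - s)*(7*sin(s) - 1) + 7*cos(s)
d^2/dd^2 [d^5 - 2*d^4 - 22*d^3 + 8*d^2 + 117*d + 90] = 20*d^3 - 24*d^2 - 132*d + 16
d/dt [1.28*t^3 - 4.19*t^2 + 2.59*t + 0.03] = 3.84*t^2 - 8.38*t + 2.59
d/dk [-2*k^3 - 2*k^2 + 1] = 2*k*(-3*k - 2)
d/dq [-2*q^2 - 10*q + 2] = -4*q - 10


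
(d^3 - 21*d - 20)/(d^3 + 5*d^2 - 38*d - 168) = (d^2 - 4*d - 5)/(d^2 + d - 42)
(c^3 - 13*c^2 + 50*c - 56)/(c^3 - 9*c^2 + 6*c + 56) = (c - 2)/(c + 2)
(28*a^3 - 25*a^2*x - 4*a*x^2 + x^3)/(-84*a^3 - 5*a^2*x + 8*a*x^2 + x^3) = (7*a^2 - 8*a*x + x^2)/(-21*a^2 + 4*a*x + x^2)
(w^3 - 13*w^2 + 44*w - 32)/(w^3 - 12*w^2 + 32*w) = (w - 1)/w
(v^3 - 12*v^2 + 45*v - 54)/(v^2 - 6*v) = v - 6 + 9/v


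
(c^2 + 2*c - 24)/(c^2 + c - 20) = (c + 6)/(c + 5)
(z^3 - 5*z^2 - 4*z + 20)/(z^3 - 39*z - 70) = (z^2 - 7*z + 10)/(z^2 - 2*z - 35)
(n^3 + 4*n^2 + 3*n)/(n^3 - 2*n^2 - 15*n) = (n + 1)/(n - 5)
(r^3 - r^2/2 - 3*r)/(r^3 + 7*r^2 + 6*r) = (r^2 - r/2 - 3)/(r^2 + 7*r + 6)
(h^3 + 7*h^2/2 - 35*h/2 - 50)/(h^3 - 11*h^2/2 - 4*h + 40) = (h + 5)/(h - 4)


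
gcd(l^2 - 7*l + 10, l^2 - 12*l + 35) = l - 5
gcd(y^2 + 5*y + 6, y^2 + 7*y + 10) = y + 2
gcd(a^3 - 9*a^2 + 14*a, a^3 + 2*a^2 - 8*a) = a^2 - 2*a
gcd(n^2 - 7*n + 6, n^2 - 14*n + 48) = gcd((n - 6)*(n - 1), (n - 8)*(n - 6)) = n - 6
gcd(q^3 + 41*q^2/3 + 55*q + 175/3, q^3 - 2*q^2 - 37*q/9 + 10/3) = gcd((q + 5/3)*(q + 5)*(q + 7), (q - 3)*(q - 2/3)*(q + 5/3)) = q + 5/3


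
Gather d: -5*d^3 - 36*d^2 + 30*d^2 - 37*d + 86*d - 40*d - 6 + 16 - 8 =-5*d^3 - 6*d^2 + 9*d + 2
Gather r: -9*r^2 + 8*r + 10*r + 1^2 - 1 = -9*r^2 + 18*r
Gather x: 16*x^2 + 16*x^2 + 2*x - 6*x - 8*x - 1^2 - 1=32*x^2 - 12*x - 2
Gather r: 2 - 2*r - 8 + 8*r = 6*r - 6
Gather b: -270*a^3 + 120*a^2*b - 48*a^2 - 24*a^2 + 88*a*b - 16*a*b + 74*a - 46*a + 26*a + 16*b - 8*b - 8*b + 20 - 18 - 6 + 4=-270*a^3 - 72*a^2 + 54*a + b*(120*a^2 + 72*a)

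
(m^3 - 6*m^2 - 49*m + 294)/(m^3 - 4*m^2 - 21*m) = (m^2 + m - 42)/(m*(m + 3))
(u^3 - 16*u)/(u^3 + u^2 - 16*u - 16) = u/(u + 1)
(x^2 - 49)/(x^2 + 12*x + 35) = (x - 7)/(x + 5)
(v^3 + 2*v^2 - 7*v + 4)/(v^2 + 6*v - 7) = (v^2 + 3*v - 4)/(v + 7)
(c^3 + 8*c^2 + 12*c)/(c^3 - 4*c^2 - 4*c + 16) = c*(c + 6)/(c^2 - 6*c + 8)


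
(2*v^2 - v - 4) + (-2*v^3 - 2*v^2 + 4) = -2*v^3 - v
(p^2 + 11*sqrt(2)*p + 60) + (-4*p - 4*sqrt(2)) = p^2 - 4*p + 11*sqrt(2)*p - 4*sqrt(2) + 60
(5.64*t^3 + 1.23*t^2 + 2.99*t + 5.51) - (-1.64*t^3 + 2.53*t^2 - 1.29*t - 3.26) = 7.28*t^3 - 1.3*t^2 + 4.28*t + 8.77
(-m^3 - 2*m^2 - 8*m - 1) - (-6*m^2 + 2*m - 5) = -m^3 + 4*m^2 - 10*m + 4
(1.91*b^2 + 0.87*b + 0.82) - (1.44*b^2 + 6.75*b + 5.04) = 0.47*b^2 - 5.88*b - 4.22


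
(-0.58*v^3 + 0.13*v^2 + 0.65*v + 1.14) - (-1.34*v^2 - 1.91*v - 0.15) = -0.58*v^3 + 1.47*v^2 + 2.56*v + 1.29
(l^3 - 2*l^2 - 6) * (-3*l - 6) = -3*l^4 + 12*l^2 + 18*l + 36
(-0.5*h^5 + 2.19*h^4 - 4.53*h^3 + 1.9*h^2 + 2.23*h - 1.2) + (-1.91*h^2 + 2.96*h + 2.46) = -0.5*h^5 + 2.19*h^4 - 4.53*h^3 - 0.01*h^2 + 5.19*h + 1.26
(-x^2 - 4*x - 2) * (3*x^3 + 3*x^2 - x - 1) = -3*x^5 - 15*x^4 - 17*x^3 - x^2 + 6*x + 2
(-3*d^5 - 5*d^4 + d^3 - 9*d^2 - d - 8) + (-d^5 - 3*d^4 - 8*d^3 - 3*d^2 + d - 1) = -4*d^5 - 8*d^4 - 7*d^3 - 12*d^2 - 9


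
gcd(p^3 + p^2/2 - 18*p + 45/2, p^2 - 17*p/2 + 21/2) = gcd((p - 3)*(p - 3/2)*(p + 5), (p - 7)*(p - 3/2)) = p - 3/2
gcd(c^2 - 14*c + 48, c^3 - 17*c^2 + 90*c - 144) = c^2 - 14*c + 48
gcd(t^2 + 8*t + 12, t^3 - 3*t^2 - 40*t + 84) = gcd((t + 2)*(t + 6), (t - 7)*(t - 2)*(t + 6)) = t + 6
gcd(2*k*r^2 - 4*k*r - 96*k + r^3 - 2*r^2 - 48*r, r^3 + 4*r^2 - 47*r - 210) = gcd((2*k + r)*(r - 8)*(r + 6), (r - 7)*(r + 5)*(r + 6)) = r + 6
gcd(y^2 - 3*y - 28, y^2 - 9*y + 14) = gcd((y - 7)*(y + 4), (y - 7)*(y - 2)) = y - 7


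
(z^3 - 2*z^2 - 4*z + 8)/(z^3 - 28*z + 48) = (z^2 - 4)/(z^2 + 2*z - 24)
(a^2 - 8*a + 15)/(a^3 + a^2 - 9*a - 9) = (a - 5)/(a^2 + 4*a + 3)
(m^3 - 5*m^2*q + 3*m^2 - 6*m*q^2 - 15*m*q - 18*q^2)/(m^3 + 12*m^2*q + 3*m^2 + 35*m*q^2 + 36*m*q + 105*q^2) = (m^2 - 5*m*q - 6*q^2)/(m^2 + 12*m*q + 35*q^2)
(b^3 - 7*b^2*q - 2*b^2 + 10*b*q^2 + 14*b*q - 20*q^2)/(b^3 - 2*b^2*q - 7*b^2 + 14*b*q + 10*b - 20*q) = (b - 5*q)/(b - 5)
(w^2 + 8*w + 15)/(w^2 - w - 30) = (w + 3)/(w - 6)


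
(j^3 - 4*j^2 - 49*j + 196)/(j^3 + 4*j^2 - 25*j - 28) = (j - 7)/(j + 1)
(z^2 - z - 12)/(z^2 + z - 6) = (z - 4)/(z - 2)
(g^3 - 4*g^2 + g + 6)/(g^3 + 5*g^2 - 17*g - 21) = (g - 2)/(g + 7)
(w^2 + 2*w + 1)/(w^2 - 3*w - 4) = (w + 1)/(w - 4)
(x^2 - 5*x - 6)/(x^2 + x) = (x - 6)/x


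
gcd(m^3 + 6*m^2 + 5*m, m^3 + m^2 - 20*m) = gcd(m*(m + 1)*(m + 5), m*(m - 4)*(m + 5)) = m^2 + 5*m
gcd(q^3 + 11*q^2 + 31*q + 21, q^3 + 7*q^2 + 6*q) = q + 1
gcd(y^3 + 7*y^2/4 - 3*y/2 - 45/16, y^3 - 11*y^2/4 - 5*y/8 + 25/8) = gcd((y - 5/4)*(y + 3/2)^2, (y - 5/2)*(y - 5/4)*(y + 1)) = y - 5/4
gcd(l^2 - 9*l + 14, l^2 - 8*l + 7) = l - 7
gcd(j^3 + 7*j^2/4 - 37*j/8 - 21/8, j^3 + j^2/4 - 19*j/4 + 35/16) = j - 7/4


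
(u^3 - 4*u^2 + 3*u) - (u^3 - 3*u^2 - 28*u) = -u^2 + 31*u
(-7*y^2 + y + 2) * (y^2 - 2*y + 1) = -7*y^4 + 15*y^3 - 7*y^2 - 3*y + 2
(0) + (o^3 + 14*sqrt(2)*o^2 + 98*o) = o^3 + 14*sqrt(2)*o^2 + 98*o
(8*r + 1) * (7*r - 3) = 56*r^2 - 17*r - 3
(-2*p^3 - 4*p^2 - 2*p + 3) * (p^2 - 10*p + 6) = -2*p^5 + 16*p^4 + 26*p^3 - p^2 - 42*p + 18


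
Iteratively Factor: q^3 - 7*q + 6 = (q - 1)*(q^2 + q - 6) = (q - 1)*(q + 3)*(q - 2)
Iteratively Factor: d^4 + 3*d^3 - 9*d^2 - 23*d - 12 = (d - 3)*(d^3 + 6*d^2 + 9*d + 4) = (d - 3)*(d + 1)*(d^2 + 5*d + 4) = (d - 3)*(d + 1)*(d + 4)*(d + 1)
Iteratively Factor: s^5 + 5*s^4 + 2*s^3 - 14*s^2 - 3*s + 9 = (s + 3)*(s^4 + 2*s^3 - 4*s^2 - 2*s + 3) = (s - 1)*(s + 3)*(s^3 + 3*s^2 - s - 3) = (s - 1)*(s + 3)^2*(s^2 - 1) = (s - 1)*(s + 1)*(s + 3)^2*(s - 1)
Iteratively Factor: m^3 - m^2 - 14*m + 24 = (m + 4)*(m^2 - 5*m + 6) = (m - 2)*(m + 4)*(m - 3)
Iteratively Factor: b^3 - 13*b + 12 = (b + 4)*(b^2 - 4*b + 3) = (b - 1)*(b + 4)*(b - 3)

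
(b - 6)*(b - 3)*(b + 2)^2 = b^4 - 5*b^3 - 14*b^2 + 36*b + 72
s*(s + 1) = s^2 + s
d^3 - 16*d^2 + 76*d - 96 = (d - 8)*(d - 6)*(d - 2)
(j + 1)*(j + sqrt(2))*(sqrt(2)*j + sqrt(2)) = sqrt(2)*j^3 + 2*j^2 + 2*sqrt(2)*j^2 + sqrt(2)*j + 4*j + 2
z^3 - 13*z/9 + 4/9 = (z - 1)*(z - 1/3)*(z + 4/3)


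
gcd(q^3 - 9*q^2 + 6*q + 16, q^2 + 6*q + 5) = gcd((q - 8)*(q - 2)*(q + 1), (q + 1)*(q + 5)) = q + 1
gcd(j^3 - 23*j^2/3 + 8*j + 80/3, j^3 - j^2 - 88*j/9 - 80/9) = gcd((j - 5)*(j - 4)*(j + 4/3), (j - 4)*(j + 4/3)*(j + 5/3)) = j^2 - 8*j/3 - 16/3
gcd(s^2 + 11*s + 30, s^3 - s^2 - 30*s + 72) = s + 6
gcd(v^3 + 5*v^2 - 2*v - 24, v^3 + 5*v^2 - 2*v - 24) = v^3 + 5*v^2 - 2*v - 24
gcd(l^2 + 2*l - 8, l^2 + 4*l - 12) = l - 2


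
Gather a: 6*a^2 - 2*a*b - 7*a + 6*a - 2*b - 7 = 6*a^2 + a*(-2*b - 1) - 2*b - 7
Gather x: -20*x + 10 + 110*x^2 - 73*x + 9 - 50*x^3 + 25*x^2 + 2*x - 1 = -50*x^3 + 135*x^2 - 91*x + 18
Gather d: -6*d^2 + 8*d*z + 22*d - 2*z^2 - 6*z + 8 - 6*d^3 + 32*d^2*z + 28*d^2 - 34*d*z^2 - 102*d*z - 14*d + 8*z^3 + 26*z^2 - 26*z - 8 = -6*d^3 + d^2*(32*z + 22) + d*(-34*z^2 - 94*z + 8) + 8*z^3 + 24*z^2 - 32*z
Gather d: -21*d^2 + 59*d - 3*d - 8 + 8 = -21*d^2 + 56*d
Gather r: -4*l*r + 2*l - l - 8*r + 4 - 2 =l + r*(-4*l - 8) + 2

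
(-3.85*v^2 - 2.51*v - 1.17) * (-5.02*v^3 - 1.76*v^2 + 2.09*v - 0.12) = 19.327*v^5 + 19.3762*v^4 + 2.2445*v^3 - 2.7247*v^2 - 2.1441*v + 0.1404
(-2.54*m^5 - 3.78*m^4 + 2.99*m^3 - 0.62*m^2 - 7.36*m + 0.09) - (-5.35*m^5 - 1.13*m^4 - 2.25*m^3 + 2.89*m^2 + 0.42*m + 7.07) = 2.81*m^5 - 2.65*m^4 + 5.24*m^3 - 3.51*m^2 - 7.78*m - 6.98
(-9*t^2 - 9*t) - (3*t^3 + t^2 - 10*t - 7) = -3*t^3 - 10*t^2 + t + 7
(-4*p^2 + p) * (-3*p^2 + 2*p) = 12*p^4 - 11*p^3 + 2*p^2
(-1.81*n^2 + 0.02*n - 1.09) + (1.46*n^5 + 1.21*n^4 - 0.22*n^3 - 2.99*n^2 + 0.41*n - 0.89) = 1.46*n^5 + 1.21*n^4 - 0.22*n^3 - 4.8*n^2 + 0.43*n - 1.98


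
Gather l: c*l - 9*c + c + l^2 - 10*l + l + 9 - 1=-8*c + l^2 + l*(c - 9) + 8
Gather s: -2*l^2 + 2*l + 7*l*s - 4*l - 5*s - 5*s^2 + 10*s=-2*l^2 - 2*l - 5*s^2 + s*(7*l + 5)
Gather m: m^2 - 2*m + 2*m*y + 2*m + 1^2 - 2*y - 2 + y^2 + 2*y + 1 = m^2 + 2*m*y + y^2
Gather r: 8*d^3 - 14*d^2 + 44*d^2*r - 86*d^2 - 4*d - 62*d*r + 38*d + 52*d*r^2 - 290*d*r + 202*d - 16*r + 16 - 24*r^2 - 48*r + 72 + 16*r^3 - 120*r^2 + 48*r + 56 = 8*d^3 - 100*d^2 + 236*d + 16*r^3 + r^2*(52*d - 144) + r*(44*d^2 - 352*d - 16) + 144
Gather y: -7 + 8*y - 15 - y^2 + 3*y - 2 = -y^2 + 11*y - 24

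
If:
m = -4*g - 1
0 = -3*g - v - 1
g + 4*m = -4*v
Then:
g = -8/27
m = 5/27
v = -1/9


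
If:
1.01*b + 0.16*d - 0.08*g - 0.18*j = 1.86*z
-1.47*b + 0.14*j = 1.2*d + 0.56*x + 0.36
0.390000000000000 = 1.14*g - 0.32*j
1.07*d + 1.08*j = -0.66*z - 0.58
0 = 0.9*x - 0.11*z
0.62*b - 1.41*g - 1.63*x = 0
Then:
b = 2.11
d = -2.72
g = 0.83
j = 1.73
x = 0.09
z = 0.71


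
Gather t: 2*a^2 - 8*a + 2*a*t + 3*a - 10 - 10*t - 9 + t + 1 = 2*a^2 - 5*a + t*(2*a - 9) - 18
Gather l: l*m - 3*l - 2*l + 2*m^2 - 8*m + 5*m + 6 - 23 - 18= l*(m - 5) + 2*m^2 - 3*m - 35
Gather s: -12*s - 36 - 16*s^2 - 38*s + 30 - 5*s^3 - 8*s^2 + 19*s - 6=-5*s^3 - 24*s^2 - 31*s - 12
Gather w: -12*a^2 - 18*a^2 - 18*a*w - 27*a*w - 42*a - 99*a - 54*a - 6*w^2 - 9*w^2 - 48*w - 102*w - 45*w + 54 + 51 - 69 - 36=-30*a^2 - 195*a - 15*w^2 + w*(-45*a - 195)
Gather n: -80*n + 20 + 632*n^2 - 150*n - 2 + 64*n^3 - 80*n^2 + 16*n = 64*n^3 + 552*n^2 - 214*n + 18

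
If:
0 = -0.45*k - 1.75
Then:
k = -3.89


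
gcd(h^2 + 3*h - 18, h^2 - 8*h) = 1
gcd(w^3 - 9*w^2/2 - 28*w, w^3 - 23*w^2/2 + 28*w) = w^2 - 8*w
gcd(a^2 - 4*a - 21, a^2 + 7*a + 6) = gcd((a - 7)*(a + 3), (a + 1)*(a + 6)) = 1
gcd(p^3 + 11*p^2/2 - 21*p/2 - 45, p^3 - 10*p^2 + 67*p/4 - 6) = 1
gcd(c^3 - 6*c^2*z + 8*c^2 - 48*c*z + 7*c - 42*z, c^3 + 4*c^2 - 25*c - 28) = c^2 + 8*c + 7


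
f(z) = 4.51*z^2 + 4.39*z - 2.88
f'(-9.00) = -76.79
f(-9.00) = 322.92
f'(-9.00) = -76.79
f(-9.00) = 322.92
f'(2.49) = 26.85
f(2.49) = 36.01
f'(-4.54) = -36.56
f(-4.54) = 70.15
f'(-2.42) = -17.44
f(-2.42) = 12.91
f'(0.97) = 13.14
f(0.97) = 5.62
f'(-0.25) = 2.14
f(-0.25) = -3.70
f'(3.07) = 32.08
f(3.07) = 53.10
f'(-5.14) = -41.97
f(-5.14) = 93.71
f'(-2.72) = -20.14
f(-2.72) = 18.55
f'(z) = 9.02*z + 4.39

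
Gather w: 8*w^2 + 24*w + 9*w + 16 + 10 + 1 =8*w^2 + 33*w + 27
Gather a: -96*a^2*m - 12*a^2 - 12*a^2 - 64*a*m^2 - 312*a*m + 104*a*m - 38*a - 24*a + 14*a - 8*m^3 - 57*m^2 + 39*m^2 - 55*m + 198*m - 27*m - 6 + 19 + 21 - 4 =a^2*(-96*m - 24) + a*(-64*m^2 - 208*m - 48) - 8*m^3 - 18*m^2 + 116*m + 30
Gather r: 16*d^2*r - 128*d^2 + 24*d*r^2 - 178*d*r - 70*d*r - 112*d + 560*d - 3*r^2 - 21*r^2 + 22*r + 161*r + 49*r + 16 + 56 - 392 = -128*d^2 + 448*d + r^2*(24*d - 24) + r*(16*d^2 - 248*d + 232) - 320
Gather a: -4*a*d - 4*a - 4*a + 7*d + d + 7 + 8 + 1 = a*(-4*d - 8) + 8*d + 16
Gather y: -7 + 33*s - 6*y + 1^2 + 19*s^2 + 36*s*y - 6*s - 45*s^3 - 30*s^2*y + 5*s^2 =-45*s^3 + 24*s^2 + 27*s + y*(-30*s^2 + 36*s - 6) - 6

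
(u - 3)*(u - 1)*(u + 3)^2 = u^4 + 2*u^3 - 12*u^2 - 18*u + 27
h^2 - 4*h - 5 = (h - 5)*(h + 1)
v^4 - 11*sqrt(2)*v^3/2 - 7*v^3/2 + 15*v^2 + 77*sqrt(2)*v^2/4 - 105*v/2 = v*(v - 7/2)*(v - 3*sqrt(2))*(v - 5*sqrt(2)/2)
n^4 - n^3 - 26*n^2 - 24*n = n*(n - 6)*(n + 1)*(n + 4)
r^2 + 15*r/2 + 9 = (r + 3/2)*(r + 6)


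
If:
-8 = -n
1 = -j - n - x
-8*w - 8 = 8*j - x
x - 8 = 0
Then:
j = -17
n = 8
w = 17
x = 8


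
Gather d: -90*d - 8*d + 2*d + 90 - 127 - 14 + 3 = -96*d - 48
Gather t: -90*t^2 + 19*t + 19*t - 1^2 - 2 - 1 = -90*t^2 + 38*t - 4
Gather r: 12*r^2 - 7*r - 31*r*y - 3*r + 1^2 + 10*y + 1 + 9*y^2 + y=12*r^2 + r*(-31*y - 10) + 9*y^2 + 11*y + 2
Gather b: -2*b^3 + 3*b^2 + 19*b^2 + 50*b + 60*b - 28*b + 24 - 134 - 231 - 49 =-2*b^3 + 22*b^2 + 82*b - 390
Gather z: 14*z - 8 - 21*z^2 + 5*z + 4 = -21*z^2 + 19*z - 4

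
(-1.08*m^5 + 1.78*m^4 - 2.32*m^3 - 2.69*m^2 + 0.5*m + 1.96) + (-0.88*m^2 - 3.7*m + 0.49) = -1.08*m^5 + 1.78*m^4 - 2.32*m^3 - 3.57*m^2 - 3.2*m + 2.45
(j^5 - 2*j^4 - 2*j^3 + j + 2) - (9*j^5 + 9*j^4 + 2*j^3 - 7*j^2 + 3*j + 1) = -8*j^5 - 11*j^4 - 4*j^3 + 7*j^2 - 2*j + 1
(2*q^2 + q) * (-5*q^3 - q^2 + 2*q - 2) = -10*q^5 - 7*q^4 + 3*q^3 - 2*q^2 - 2*q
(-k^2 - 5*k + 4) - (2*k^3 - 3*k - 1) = -2*k^3 - k^2 - 2*k + 5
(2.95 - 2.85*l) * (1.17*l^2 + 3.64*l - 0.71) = -3.3345*l^3 - 6.9225*l^2 + 12.7615*l - 2.0945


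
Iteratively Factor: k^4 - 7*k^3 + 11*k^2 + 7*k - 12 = (k - 1)*(k^3 - 6*k^2 + 5*k + 12) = (k - 3)*(k - 1)*(k^2 - 3*k - 4) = (k - 3)*(k - 1)*(k + 1)*(k - 4)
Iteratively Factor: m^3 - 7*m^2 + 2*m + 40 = (m - 5)*(m^2 - 2*m - 8) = (m - 5)*(m - 4)*(m + 2)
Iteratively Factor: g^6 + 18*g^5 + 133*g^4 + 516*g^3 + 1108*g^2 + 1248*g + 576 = (g + 4)*(g^5 + 14*g^4 + 77*g^3 + 208*g^2 + 276*g + 144) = (g + 2)*(g + 4)*(g^4 + 12*g^3 + 53*g^2 + 102*g + 72) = (g + 2)^2*(g + 4)*(g^3 + 10*g^2 + 33*g + 36) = (g + 2)^2*(g + 4)^2*(g^2 + 6*g + 9) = (g + 2)^2*(g + 3)*(g + 4)^2*(g + 3)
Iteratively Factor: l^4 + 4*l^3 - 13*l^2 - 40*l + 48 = (l + 4)*(l^3 - 13*l + 12) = (l + 4)^2*(l^2 - 4*l + 3) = (l - 3)*(l + 4)^2*(l - 1)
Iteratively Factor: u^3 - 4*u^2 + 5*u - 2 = (u - 2)*(u^2 - 2*u + 1) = (u - 2)*(u - 1)*(u - 1)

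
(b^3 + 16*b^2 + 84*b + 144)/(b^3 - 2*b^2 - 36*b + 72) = (b^2 + 10*b + 24)/(b^2 - 8*b + 12)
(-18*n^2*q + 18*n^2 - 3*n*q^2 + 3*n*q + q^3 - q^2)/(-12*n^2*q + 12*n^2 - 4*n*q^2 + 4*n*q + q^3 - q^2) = (3*n + q)/(2*n + q)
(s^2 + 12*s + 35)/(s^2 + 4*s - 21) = (s + 5)/(s - 3)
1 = 1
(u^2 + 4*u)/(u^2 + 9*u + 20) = u/(u + 5)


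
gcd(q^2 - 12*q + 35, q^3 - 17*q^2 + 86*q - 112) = q - 7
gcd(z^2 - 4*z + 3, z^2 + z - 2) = z - 1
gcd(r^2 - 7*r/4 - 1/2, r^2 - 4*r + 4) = r - 2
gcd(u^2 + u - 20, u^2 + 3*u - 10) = u + 5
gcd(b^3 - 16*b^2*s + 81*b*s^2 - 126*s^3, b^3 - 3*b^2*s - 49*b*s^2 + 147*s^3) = b^2 - 10*b*s + 21*s^2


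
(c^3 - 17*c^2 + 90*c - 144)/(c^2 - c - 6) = (c^2 - 14*c + 48)/(c + 2)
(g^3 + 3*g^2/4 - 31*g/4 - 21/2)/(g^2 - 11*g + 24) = (4*g^2 + 15*g + 14)/(4*(g - 8))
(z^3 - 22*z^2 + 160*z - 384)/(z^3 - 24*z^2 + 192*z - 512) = (z - 6)/(z - 8)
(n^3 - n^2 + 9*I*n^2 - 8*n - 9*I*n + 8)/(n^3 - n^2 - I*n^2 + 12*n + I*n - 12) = (n^2 + 9*I*n - 8)/(n^2 - I*n + 12)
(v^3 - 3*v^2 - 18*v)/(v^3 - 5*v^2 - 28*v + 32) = v*(v^2 - 3*v - 18)/(v^3 - 5*v^2 - 28*v + 32)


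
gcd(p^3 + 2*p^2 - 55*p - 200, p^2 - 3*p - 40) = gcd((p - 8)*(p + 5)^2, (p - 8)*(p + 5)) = p^2 - 3*p - 40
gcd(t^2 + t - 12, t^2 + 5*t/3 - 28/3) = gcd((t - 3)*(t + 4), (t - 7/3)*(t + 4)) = t + 4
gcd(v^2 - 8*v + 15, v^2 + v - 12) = v - 3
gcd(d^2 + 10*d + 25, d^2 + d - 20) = d + 5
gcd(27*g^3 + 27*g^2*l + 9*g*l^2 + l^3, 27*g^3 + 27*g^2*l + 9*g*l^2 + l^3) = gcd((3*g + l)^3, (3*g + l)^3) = 27*g^3 + 27*g^2*l + 9*g*l^2 + l^3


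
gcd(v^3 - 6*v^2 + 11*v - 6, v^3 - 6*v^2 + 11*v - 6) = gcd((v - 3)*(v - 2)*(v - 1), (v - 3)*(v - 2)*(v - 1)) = v^3 - 6*v^2 + 11*v - 6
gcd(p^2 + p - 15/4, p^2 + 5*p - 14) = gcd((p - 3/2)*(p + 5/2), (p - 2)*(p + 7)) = 1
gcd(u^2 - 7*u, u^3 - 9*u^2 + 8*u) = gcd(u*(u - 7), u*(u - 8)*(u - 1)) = u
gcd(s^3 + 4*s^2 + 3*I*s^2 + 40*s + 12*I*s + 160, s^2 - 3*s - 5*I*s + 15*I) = s - 5*I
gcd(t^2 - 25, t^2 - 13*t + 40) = t - 5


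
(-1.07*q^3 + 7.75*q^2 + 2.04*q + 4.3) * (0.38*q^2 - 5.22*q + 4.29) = -0.4066*q^5 + 8.5304*q^4 - 44.2701*q^3 + 24.2327*q^2 - 13.6944*q + 18.447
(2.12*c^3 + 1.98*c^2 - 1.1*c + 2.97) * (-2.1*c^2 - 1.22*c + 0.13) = -4.452*c^5 - 6.7444*c^4 + 0.17*c^3 - 4.6376*c^2 - 3.7664*c + 0.3861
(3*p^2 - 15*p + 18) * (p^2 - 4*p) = 3*p^4 - 27*p^3 + 78*p^2 - 72*p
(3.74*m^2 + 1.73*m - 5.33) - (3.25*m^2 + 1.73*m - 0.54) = 0.49*m^2 - 4.79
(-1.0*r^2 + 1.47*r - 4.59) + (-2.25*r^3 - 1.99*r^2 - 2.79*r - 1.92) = -2.25*r^3 - 2.99*r^2 - 1.32*r - 6.51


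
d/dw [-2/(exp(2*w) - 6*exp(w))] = 4*(exp(w) - 3)*exp(-w)/(exp(w) - 6)^2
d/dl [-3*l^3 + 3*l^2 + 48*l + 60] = -9*l^2 + 6*l + 48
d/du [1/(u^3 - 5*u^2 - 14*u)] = (-3*u^2 + 10*u + 14)/(u^2*(-u^2 + 5*u + 14)^2)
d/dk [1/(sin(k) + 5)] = -cos(k)/(sin(k) + 5)^2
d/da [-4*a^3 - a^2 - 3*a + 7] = -12*a^2 - 2*a - 3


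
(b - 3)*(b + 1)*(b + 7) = b^3 + 5*b^2 - 17*b - 21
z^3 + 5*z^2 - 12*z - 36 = (z - 3)*(z + 2)*(z + 6)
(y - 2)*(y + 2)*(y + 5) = y^3 + 5*y^2 - 4*y - 20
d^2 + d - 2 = (d - 1)*(d + 2)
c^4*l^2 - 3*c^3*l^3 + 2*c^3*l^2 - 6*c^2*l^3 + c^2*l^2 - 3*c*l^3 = c*(c - 3*l)*(c*l + l)^2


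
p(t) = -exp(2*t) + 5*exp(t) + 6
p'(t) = -2*exp(2*t) + 5*exp(t)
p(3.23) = -506.66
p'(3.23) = -1151.72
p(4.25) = -4558.24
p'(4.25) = -9479.01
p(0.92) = 12.25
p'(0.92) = -0.05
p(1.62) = 5.73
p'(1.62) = -25.80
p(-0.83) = 7.99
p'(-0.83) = 1.80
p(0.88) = 12.24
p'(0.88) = 0.43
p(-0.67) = 8.30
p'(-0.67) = 2.03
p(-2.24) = 6.52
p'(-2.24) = 0.51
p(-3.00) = 6.25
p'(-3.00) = 0.24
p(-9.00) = 6.00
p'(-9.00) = 0.00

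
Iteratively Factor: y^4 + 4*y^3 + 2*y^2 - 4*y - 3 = (y + 3)*(y^3 + y^2 - y - 1) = (y + 1)*(y + 3)*(y^2 - 1) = (y - 1)*(y + 1)*(y + 3)*(y + 1)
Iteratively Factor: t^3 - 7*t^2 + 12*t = (t)*(t^2 - 7*t + 12) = t*(t - 3)*(t - 4)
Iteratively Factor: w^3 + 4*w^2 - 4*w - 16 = (w + 2)*(w^2 + 2*w - 8) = (w - 2)*(w + 2)*(w + 4)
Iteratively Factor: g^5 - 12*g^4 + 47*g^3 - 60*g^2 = (g - 3)*(g^4 - 9*g^3 + 20*g^2) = g*(g - 3)*(g^3 - 9*g^2 + 20*g) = g*(g - 4)*(g - 3)*(g^2 - 5*g) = g^2*(g - 4)*(g - 3)*(g - 5)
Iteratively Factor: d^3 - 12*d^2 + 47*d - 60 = (d - 5)*(d^2 - 7*d + 12) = (d - 5)*(d - 3)*(d - 4)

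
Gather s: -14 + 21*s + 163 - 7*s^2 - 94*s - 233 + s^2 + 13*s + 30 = -6*s^2 - 60*s - 54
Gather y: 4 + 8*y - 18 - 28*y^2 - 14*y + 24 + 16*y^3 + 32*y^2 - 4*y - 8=16*y^3 + 4*y^2 - 10*y + 2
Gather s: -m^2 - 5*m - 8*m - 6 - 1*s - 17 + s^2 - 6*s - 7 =-m^2 - 13*m + s^2 - 7*s - 30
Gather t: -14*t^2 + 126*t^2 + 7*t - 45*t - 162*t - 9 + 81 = 112*t^2 - 200*t + 72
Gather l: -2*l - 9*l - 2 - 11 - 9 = -11*l - 22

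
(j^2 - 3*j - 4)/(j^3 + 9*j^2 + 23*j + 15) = (j - 4)/(j^2 + 8*j + 15)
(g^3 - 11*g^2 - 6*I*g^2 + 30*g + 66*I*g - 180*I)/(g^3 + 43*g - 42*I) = (g^2 - 11*g + 30)/(g^2 + 6*I*g + 7)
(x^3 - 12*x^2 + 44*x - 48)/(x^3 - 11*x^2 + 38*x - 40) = (x - 6)/(x - 5)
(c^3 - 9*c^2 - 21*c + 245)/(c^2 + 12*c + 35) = (c^2 - 14*c + 49)/(c + 7)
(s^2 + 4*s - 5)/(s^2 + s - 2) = (s + 5)/(s + 2)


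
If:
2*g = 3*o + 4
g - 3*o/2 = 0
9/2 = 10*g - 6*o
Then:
No Solution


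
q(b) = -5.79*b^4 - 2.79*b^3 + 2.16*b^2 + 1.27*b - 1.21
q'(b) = -23.16*b^3 - 8.37*b^2 + 4.32*b + 1.27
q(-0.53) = -1.32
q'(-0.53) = 0.08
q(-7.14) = -13932.36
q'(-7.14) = 7973.83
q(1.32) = -19.77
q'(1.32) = -60.88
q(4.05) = -1703.73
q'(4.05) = -1657.04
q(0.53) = -0.80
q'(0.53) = -2.24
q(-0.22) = -1.37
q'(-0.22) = 0.16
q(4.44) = -2447.34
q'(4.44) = -2171.71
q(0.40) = -0.68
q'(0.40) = 0.18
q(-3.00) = -379.24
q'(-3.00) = 538.30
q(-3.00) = -379.24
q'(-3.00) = 538.30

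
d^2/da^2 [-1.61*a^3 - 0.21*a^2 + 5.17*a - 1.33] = -9.66*a - 0.42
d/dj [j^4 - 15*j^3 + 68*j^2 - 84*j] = 4*j^3 - 45*j^2 + 136*j - 84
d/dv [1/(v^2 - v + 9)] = (1 - 2*v)/(v^2 - v + 9)^2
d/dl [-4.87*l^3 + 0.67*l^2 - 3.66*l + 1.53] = -14.61*l^2 + 1.34*l - 3.66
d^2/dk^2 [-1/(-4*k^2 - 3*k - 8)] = 2*(-16*k^2 - 12*k + (8*k + 3)^2 - 32)/(4*k^2 + 3*k + 8)^3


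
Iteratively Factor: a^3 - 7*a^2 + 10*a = (a)*(a^2 - 7*a + 10) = a*(a - 5)*(a - 2)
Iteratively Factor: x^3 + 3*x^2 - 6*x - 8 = (x + 1)*(x^2 + 2*x - 8) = (x - 2)*(x + 1)*(x + 4)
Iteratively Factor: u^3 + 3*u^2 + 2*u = (u)*(u^2 + 3*u + 2) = u*(u + 1)*(u + 2)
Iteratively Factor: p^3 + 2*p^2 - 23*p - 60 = (p + 3)*(p^2 - p - 20) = (p - 5)*(p + 3)*(p + 4)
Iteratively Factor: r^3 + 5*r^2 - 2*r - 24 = (r + 4)*(r^2 + r - 6) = (r + 3)*(r + 4)*(r - 2)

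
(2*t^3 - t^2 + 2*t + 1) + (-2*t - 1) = 2*t^3 - t^2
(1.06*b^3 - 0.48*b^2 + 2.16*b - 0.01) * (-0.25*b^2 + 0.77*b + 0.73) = -0.265*b^5 + 0.9362*b^4 - 0.1358*b^3 + 1.3153*b^2 + 1.5691*b - 0.0073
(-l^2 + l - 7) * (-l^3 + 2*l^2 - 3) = l^5 - 3*l^4 + 9*l^3 - 11*l^2 - 3*l + 21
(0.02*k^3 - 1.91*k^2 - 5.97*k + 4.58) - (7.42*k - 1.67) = 0.02*k^3 - 1.91*k^2 - 13.39*k + 6.25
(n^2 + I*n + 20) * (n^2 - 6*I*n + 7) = n^4 - 5*I*n^3 + 33*n^2 - 113*I*n + 140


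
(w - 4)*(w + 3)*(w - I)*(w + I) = w^4 - w^3 - 11*w^2 - w - 12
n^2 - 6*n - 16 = (n - 8)*(n + 2)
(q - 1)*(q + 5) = q^2 + 4*q - 5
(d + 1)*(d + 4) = d^2 + 5*d + 4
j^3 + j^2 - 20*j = j*(j - 4)*(j + 5)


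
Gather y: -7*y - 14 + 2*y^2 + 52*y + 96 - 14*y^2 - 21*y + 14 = -12*y^2 + 24*y + 96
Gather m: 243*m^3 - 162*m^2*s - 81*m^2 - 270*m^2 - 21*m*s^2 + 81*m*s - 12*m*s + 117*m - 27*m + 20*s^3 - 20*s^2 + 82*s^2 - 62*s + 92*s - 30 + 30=243*m^3 + m^2*(-162*s - 351) + m*(-21*s^2 + 69*s + 90) + 20*s^3 + 62*s^2 + 30*s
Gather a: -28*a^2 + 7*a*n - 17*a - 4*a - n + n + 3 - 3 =-28*a^2 + a*(7*n - 21)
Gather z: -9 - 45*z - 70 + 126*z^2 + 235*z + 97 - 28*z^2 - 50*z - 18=98*z^2 + 140*z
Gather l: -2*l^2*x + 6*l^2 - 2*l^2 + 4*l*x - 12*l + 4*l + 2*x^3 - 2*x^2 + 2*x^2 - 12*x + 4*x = l^2*(4 - 2*x) + l*(4*x - 8) + 2*x^3 - 8*x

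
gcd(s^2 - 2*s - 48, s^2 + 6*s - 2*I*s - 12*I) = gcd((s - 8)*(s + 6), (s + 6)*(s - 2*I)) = s + 6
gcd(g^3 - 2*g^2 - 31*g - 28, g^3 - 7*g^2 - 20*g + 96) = g + 4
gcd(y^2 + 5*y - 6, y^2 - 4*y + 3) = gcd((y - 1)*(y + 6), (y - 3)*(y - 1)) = y - 1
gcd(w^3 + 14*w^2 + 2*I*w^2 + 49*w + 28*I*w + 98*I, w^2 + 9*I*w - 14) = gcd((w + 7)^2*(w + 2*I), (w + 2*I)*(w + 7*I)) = w + 2*I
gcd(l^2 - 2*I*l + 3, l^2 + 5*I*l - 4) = l + I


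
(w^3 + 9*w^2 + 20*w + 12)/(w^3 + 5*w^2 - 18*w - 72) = (w^2 + 3*w + 2)/(w^2 - w - 12)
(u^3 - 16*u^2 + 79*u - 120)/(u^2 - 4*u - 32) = (u^2 - 8*u + 15)/(u + 4)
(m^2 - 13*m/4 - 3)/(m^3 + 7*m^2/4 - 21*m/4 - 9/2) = (m - 4)/(m^2 + m - 6)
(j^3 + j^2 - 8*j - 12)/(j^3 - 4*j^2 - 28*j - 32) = (j - 3)/(j - 8)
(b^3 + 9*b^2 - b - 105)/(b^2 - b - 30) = (b^2 + 4*b - 21)/(b - 6)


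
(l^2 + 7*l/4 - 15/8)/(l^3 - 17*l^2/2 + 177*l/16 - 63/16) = 2*(2*l + 5)/(4*l^2 - 31*l + 21)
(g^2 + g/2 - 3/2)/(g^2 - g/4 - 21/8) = 4*(g - 1)/(4*g - 7)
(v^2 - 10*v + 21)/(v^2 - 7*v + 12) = (v - 7)/(v - 4)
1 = 1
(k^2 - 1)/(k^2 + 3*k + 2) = (k - 1)/(k + 2)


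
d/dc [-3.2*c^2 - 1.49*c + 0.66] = -6.4*c - 1.49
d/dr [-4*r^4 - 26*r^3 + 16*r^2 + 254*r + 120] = -16*r^3 - 78*r^2 + 32*r + 254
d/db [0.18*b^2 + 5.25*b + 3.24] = 0.36*b + 5.25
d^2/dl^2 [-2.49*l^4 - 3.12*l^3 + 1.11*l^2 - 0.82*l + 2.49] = -29.88*l^2 - 18.72*l + 2.22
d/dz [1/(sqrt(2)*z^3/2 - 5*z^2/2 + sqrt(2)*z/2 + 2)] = 2*(-3*sqrt(2)*z^2 + 10*z - sqrt(2))/(sqrt(2)*z^3 - 5*z^2 + sqrt(2)*z + 4)^2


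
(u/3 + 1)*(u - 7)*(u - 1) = u^3/3 - 5*u^2/3 - 17*u/3 + 7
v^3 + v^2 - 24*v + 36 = (v - 3)*(v - 2)*(v + 6)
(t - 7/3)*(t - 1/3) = t^2 - 8*t/3 + 7/9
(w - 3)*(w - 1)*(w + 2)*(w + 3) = w^4 + w^3 - 11*w^2 - 9*w + 18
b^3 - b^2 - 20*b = b*(b - 5)*(b + 4)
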